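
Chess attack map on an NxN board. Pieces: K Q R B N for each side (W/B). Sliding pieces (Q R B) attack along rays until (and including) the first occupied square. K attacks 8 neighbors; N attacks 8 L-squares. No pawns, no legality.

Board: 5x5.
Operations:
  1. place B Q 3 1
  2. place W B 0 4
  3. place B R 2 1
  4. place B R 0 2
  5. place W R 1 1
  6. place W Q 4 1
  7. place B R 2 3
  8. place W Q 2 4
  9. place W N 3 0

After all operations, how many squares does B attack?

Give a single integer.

Op 1: place BQ@(3,1)
Op 2: place WB@(0,4)
Op 3: place BR@(2,1)
Op 4: place BR@(0,2)
Op 5: place WR@(1,1)
Op 6: place WQ@(4,1)
Op 7: place BR@(2,3)
Op 8: place WQ@(2,4)
Op 9: place WN@(3,0)
Per-piece attacks for B:
  BR@(0,2): attacks (0,3) (0,4) (0,1) (0,0) (1,2) (2,2) (3,2) (4,2) [ray(0,1) blocked at (0,4)]
  BR@(2,1): attacks (2,2) (2,3) (2,0) (3,1) (1,1) [ray(0,1) blocked at (2,3); ray(1,0) blocked at (3,1); ray(-1,0) blocked at (1,1)]
  BR@(2,3): attacks (2,4) (2,2) (2,1) (3,3) (4,3) (1,3) (0,3) [ray(0,1) blocked at (2,4); ray(0,-1) blocked at (2,1)]
  BQ@(3,1): attacks (3,2) (3,3) (3,4) (3,0) (4,1) (2,1) (4,2) (4,0) (2,2) (1,3) (0,4) (2,0) [ray(0,-1) blocked at (3,0); ray(1,0) blocked at (4,1); ray(-1,0) blocked at (2,1); ray(-1,1) blocked at (0,4)]
Union (21 distinct): (0,0) (0,1) (0,3) (0,4) (1,1) (1,2) (1,3) (2,0) (2,1) (2,2) (2,3) (2,4) (3,0) (3,1) (3,2) (3,3) (3,4) (4,0) (4,1) (4,2) (4,3)

Answer: 21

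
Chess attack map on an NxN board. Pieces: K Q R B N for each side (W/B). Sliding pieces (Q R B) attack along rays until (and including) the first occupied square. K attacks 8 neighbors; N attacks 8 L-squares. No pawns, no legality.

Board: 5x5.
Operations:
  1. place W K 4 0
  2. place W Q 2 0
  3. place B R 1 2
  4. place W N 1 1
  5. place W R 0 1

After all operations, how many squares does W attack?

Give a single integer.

Answer: 16

Derivation:
Op 1: place WK@(4,0)
Op 2: place WQ@(2,0)
Op 3: place BR@(1,2)
Op 4: place WN@(1,1)
Op 5: place WR@(0,1)
Per-piece attacks for W:
  WR@(0,1): attacks (0,2) (0,3) (0,4) (0,0) (1,1) [ray(1,0) blocked at (1,1)]
  WN@(1,1): attacks (2,3) (3,2) (0,3) (3,0)
  WQ@(2,0): attacks (2,1) (2,2) (2,3) (2,4) (3,0) (4,0) (1,0) (0,0) (3,1) (4,2) (1,1) [ray(1,0) blocked at (4,0); ray(-1,1) blocked at (1,1)]
  WK@(4,0): attacks (4,1) (3,0) (3,1)
Union (16 distinct): (0,0) (0,2) (0,3) (0,4) (1,0) (1,1) (2,1) (2,2) (2,3) (2,4) (3,0) (3,1) (3,2) (4,0) (4,1) (4,2)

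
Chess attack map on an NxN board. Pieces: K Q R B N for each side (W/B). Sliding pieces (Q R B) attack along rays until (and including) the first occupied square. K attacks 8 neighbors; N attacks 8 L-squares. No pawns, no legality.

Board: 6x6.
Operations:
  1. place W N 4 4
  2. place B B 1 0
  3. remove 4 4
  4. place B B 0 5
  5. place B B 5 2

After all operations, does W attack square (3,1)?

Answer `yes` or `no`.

Op 1: place WN@(4,4)
Op 2: place BB@(1,0)
Op 3: remove (4,4)
Op 4: place BB@(0,5)
Op 5: place BB@(5,2)
Per-piece attacks for W:
W attacks (3,1): no

Answer: no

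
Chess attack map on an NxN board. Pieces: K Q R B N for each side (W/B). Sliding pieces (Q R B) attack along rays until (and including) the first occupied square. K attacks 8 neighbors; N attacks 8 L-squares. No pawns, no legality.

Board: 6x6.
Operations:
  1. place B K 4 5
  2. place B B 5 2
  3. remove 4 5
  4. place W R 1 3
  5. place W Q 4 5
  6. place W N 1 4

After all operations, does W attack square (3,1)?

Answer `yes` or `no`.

Answer: no

Derivation:
Op 1: place BK@(4,5)
Op 2: place BB@(5,2)
Op 3: remove (4,5)
Op 4: place WR@(1,3)
Op 5: place WQ@(4,5)
Op 6: place WN@(1,4)
Per-piece attacks for W:
  WR@(1,3): attacks (1,4) (1,2) (1,1) (1,0) (2,3) (3,3) (4,3) (5,3) (0,3) [ray(0,1) blocked at (1,4)]
  WN@(1,4): attacks (3,5) (2,2) (3,3) (0,2)
  WQ@(4,5): attacks (4,4) (4,3) (4,2) (4,1) (4,0) (5,5) (3,5) (2,5) (1,5) (0,5) (5,4) (3,4) (2,3) (1,2) (0,1)
W attacks (3,1): no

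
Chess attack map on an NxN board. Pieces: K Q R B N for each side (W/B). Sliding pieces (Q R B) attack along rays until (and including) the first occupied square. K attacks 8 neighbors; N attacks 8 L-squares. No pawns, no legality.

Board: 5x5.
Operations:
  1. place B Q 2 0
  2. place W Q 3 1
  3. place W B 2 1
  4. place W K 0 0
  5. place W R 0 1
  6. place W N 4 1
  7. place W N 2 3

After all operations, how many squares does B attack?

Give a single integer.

Answer: 8

Derivation:
Op 1: place BQ@(2,0)
Op 2: place WQ@(3,1)
Op 3: place WB@(2,1)
Op 4: place WK@(0,0)
Op 5: place WR@(0,1)
Op 6: place WN@(4,1)
Op 7: place WN@(2,3)
Per-piece attacks for B:
  BQ@(2,0): attacks (2,1) (3,0) (4,0) (1,0) (0,0) (3,1) (1,1) (0,2) [ray(0,1) blocked at (2,1); ray(-1,0) blocked at (0,0); ray(1,1) blocked at (3,1)]
Union (8 distinct): (0,0) (0,2) (1,0) (1,1) (2,1) (3,0) (3,1) (4,0)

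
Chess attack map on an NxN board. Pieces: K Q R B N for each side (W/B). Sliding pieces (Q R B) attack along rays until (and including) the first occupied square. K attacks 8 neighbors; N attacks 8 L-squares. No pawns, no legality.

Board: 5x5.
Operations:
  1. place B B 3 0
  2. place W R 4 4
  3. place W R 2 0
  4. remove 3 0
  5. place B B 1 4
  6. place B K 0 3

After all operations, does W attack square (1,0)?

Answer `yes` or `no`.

Op 1: place BB@(3,0)
Op 2: place WR@(4,4)
Op 3: place WR@(2,0)
Op 4: remove (3,0)
Op 5: place BB@(1,4)
Op 6: place BK@(0,3)
Per-piece attacks for W:
  WR@(2,0): attacks (2,1) (2,2) (2,3) (2,4) (3,0) (4,0) (1,0) (0,0)
  WR@(4,4): attacks (4,3) (4,2) (4,1) (4,0) (3,4) (2,4) (1,4) [ray(-1,0) blocked at (1,4)]
W attacks (1,0): yes

Answer: yes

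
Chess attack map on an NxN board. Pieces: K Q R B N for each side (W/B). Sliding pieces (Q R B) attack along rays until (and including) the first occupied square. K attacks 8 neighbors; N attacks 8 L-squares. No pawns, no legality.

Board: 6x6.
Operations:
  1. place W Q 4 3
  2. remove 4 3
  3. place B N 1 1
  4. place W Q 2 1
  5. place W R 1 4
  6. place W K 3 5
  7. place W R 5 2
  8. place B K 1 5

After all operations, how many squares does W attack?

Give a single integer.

Answer: 27

Derivation:
Op 1: place WQ@(4,3)
Op 2: remove (4,3)
Op 3: place BN@(1,1)
Op 4: place WQ@(2,1)
Op 5: place WR@(1,4)
Op 6: place WK@(3,5)
Op 7: place WR@(5,2)
Op 8: place BK@(1,5)
Per-piece attacks for W:
  WR@(1,4): attacks (1,5) (1,3) (1,2) (1,1) (2,4) (3,4) (4,4) (5,4) (0,4) [ray(0,1) blocked at (1,5); ray(0,-1) blocked at (1,1)]
  WQ@(2,1): attacks (2,2) (2,3) (2,4) (2,5) (2,0) (3,1) (4,1) (5,1) (1,1) (3,2) (4,3) (5,4) (3,0) (1,2) (0,3) (1,0) [ray(-1,0) blocked at (1,1)]
  WK@(3,5): attacks (3,4) (4,5) (2,5) (4,4) (2,4)
  WR@(5,2): attacks (5,3) (5,4) (5,5) (5,1) (5,0) (4,2) (3,2) (2,2) (1,2) (0,2)
Union (27 distinct): (0,2) (0,3) (0,4) (1,0) (1,1) (1,2) (1,3) (1,5) (2,0) (2,2) (2,3) (2,4) (2,5) (3,0) (3,1) (3,2) (3,4) (4,1) (4,2) (4,3) (4,4) (4,5) (5,0) (5,1) (5,3) (5,4) (5,5)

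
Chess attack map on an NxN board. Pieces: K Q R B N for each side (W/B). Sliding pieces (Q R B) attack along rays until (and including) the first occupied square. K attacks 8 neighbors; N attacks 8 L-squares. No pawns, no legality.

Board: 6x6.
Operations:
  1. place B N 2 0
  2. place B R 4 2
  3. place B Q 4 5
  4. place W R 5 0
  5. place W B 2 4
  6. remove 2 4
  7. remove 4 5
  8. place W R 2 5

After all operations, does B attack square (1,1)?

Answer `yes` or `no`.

Answer: no

Derivation:
Op 1: place BN@(2,0)
Op 2: place BR@(4,2)
Op 3: place BQ@(4,5)
Op 4: place WR@(5,0)
Op 5: place WB@(2,4)
Op 6: remove (2,4)
Op 7: remove (4,5)
Op 8: place WR@(2,5)
Per-piece attacks for B:
  BN@(2,0): attacks (3,2) (4,1) (1,2) (0,1)
  BR@(4,2): attacks (4,3) (4,4) (4,5) (4,1) (4,0) (5,2) (3,2) (2,2) (1,2) (0,2)
B attacks (1,1): no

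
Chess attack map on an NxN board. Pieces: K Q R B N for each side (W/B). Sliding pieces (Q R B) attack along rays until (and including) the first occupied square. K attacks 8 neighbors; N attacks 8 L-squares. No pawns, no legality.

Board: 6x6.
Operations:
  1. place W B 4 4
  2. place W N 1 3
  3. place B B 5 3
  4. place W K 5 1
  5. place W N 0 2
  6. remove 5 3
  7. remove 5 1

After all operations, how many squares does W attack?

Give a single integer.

Op 1: place WB@(4,4)
Op 2: place WN@(1,3)
Op 3: place BB@(5,3)
Op 4: place WK@(5,1)
Op 5: place WN@(0,2)
Op 6: remove (5,3)
Op 7: remove (5,1)
Per-piece attacks for W:
  WN@(0,2): attacks (1,4) (2,3) (1,0) (2,1)
  WN@(1,3): attacks (2,5) (3,4) (0,5) (2,1) (3,2) (0,1)
  WB@(4,4): attacks (5,5) (5,3) (3,5) (3,3) (2,2) (1,1) (0,0)
Union (16 distinct): (0,0) (0,1) (0,5) (1,0) (1,1) (1,4) (2,1) (2,2) (2,3) (2,5) (3,2) (3,3) (3,4) (3,5) (5,3) (5,5)

Answer: 16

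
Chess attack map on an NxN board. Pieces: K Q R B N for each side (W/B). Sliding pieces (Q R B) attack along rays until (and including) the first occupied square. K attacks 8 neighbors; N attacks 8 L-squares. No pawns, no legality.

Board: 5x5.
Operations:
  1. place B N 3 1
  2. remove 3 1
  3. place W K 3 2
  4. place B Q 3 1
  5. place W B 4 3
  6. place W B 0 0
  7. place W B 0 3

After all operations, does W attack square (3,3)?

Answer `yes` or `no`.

Op 1: place BN@(3,1)
Op 2: remove (3,1)
Op 3: place WK@(3,2)
Op 4: place BQ@(3,1)
Op 5: place WB@(4,3)
Op 6: place WB@(0,0)
Op 7: place WB@(0,3)
Per-piece attacks for W:
  WB@(0,0): attacks (1,1) (2,2) (3,3) (4,4)
  WB@(0,3): attacks (1,4) (1,2) (2,1) (3,0)
  WK@(3,2): attacks (3,3) (3,1) (4,2) (2,2) (4,3) (4,1) (2,3) (2,1)
  WB@(4,3): attacks (3,4) (3,2) [ray(-1,-1) blocked at (3,2)]
W attacks (3,3): yes

Answer: yes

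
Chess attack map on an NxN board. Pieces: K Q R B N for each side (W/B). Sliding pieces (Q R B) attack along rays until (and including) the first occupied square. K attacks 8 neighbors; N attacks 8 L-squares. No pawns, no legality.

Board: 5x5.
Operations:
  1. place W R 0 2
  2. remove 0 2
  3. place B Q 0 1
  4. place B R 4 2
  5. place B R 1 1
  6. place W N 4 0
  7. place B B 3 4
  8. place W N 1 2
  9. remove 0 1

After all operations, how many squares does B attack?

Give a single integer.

Answer: 12

Derivation:
Op 1: place WR@(0,2)
Op 2: remove (0,2)
Op 3: place BQ@(0,1)
Op 4: place BR@(4,2)
Op 5: place BR@(1,1)
Op 6: place WN@(4,0)
Op 7: place BB@(3,4)
Op 8: place WN@(1,2)
Op 9: remove (0,1)
Per-piece attacks for B:
  BR@(1,1): attacks (1,2) (1,0) (2,1) (3,1) (4,1) (0,1) [ray(0,1) blocked at (1,2)]
  BB@(3,4): attacks (4,3) (2,3) (1,2) [ray(-1,-1) blocked at (1,2)]
  BR@(4,2): attacks (4,3) (4,4) (4,1) (4,0) (3,2) (2,2) (1,2) [ray(0,-1) blocked at (4,0); ray(-1,0) blocked at (1,2)]
Union (12 distinct): (0,1) (1,0) (1,2) (2,1) (2,2) (2,3) (3,1) (3,2) (4,0) (4,1) (4,3) (4,4)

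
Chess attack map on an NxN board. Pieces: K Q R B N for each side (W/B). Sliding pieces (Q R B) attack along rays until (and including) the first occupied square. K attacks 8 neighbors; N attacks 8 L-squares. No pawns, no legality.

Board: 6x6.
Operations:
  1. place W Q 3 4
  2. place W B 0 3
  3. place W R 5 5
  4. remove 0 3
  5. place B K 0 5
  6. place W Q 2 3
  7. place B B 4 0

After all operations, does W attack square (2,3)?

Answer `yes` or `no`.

Answer: yes

Derivation:
Op 1: place WQ@(3,4)
Op 2: place WB@(0,3)
Op 3: place WR@(5,5)
Op 4: remove (0,3)
Op 5: place BK@(0,5)
Op 6: place WQ@(2,3)
Op 7: place BB@(4,0)
Per-piece attacks for W:
  WQ@(2,3): attacks (2,4) (2,5) (2,2) (2,1) (2,0) (3,3) (4,3) (5,3) (1,3) (0,3) (3,4) (3,2) (4,1) (5,0) (1,4) (0,5) (1,2) (0,1) [ray(1,1) blocked at (3,4); ray(-1,1) blocked at (0,5)]
  WQ@(3,4): attacks (3,5) (3,3) (3,2) (3,1) (3,0) (4,4) (5,4) (2,4) (1,4) (0,4) (4,5) (4,3) (5,2) (2,5) (2,3) [ray(-1,-1) blocked at (2,3)]
  WR@(5,5): attacks (5,4) (5,3) (5,2) (5,1) (5,0) (4,5) (3,5) (2,5) (1,5) (0,5) [ray(-1,0) blocked at (0,5)]
W attacks (2,3): yes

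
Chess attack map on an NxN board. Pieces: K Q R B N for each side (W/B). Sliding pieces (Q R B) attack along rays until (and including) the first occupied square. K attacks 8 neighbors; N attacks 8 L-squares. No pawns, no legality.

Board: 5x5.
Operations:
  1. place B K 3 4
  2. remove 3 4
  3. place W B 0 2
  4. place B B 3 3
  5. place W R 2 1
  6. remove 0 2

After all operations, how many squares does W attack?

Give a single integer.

Op 1: place BK@(3,4)
Op 2: remove (3,4)
Op 3: place WB@(0,2)
Op 4: place BB@(3,3)
Op 5: place WR@(2,1)
Op 6: remove (0,2)
Per-piece attacks for W:
  WR@(2,1): attacks (2,2) (2,3) (2,4) (2,0) (3,1) (4,1) (1,1) (0,1)
Union (8 distinct): (0,1) (1,1) (2,0) (2,2) (2,3) (2,4) (3,1) (4,1)

Answer: 8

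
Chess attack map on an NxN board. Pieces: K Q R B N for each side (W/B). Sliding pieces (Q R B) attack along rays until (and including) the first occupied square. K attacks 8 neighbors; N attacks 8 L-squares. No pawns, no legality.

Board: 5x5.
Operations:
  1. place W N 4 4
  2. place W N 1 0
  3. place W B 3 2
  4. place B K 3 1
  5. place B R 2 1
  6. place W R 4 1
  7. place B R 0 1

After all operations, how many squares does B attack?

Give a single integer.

Op 1: place WN@(4,4)
Op 2: place WN@(1,0)
Op 3: place WB@(3,2)
Op 4: place BK@(3,1)
Op 5: place BR@(2,1)
Op 6: place WR@(4,1)
Op 7: place BR@(0,1)
Per-piece attacks for B:
  BR@(0,1): attacks (0,2) (0,3) (0,4) (0,0) (1,1) (2,1) [ray(1,0) blocked at (2,1)]
  BR@(2,1): attacks (2,2) (2,3) (2,4) (2,0) (3,1) (1,1) (0,1) [ray(1,0) blocked at (3,1); ray(-1,0) blocked at (0,1)]
  BK@(3,1): attacks (3,2) (3,0) (4,1) (2,1) (4,2) (4,0) (2,2) (2,0)
Union (17 distinct): (0,0) (0,1) (0,2) (0,3) (0,4) (1,1) (2,0) (2,1) (2,2) (2,3) (2,4) (3,0) (3,1) (3,2) (4,0) (4,1) (4,2)

Answer: 17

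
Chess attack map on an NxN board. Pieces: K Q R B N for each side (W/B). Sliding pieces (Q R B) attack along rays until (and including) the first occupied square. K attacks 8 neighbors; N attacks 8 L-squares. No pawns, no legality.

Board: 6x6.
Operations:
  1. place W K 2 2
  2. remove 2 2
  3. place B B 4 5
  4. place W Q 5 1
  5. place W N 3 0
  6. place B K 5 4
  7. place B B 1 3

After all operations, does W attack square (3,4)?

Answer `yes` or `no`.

Answer: no

Derivation:
Op 1: place WK@(2,2)
Op 2: remove (2,2)
Op 3: place BB@(4,5)
Op 4: place WQ@(5,1)
Op 5: place WN@(3,0)
Op 6: place BK@(5,4)
Op 7: place BB@(1,3)
Per-piece attacks for W:
  WN@(3,0): attacks (4,2) (5,1) (2,2) (1,1)
  WQ@(5,1): attacks (5,2) (5,3) (5,4) (5,0) (4,1) (3,1) (2,1) (1,1) (0,1) (4,2) (3,3) (2,4) (1,5) (4,0) [ray(0,1) blocked at (5,4)]
W attacks (3,4): no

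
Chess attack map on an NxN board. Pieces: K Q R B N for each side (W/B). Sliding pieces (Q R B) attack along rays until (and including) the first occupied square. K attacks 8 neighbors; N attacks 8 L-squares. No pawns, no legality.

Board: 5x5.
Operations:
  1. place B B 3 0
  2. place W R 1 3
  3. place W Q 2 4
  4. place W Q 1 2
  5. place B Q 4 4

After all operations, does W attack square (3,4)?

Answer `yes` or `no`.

Op 1: place BB@(3,0)
Op 2: place WR@(1,3)
Op 3: place WQ@(2,4)
Op 4: place WQ@(1,2)
Op 5: place BQ@(4,4)
Per-piece attacks for W:
  WQ@(1,2): attacks (1,3) (1,1) (1,0) (2,2) (3,2) (4,2) (0,2) (2,3) (3,4) (2,1) (3,0) (0,3) (0,1) [ray(0,1) blocked at (1,3); ray(1,-1) blocked at (3,0)]
  WR@(1,3): attacks (1,4) (1,2) (2,3) (3,3) (4,3) (0,3) [ray(0,-1) blocked at (1,2)]
  WQ@(2,4): attacks (2,3) (2,2) (2,1) (2,0) (3,4) (4,4) (1,4) (0,4) (3,3) (4,2) (1,3) [ray(1,0) blocked at (4,4); ray(-1,-1) blocked at (1,3)]
W attacks (3,4): yes

Answer: yes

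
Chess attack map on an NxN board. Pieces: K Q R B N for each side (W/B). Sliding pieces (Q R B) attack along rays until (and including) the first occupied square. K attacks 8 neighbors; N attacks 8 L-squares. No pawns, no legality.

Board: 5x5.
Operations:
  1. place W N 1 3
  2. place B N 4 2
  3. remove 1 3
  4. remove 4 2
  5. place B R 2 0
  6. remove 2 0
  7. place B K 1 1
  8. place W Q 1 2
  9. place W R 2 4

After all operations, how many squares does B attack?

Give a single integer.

Op 1: place WN@(1,3)
Op 2: place BN@(4,2)
Op 3: remove (1,3)
Op 4: remove (4,2)
Op 5: place BR@(2,0)
Op 6: remove (2,0)
Op 7: place BK@(1,1)
Op 8: place WQ@(1,2)
Op 9: place WR@(2,4)
Per-piece attacks for B:
  BK@(1,1): attacks (1,2) (1,0) (2,1) (0,1) (2,2) (2,0) (0,2) (0,0)
Union (8 distinct): (0,0) (0,1) (0,2) (1,0) (1,2) (2,0) (2,1) (2,2)

Answer: 8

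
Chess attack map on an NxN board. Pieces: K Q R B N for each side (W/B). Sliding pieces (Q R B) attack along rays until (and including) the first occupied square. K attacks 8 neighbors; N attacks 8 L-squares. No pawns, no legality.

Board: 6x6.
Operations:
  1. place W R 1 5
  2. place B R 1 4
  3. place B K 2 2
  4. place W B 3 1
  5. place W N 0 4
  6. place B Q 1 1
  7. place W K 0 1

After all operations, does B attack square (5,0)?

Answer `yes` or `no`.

Op 1: place WR@(1,5)
Op 2: place BR@(1,4)
Op 3: place BK@(2,2)
Op 4: place WB@(3,1)
Op 5: place WN@(0,4)
Op 6: place BQ@(1,1)
Op 7: place WK@(0,1)
Per-piece attacks for B:
  BQ@(1,1): attacks (1,2) (1,3) (1,4) (1,0) (2,1) (3,1) (0,1) (2,2) (2,0) (0,2) (0,0) [ray(0,1) blocked at (1,4); ray(1,0) blocked at (3,1); ray(-1,0) blocked at (0,1); ray(1,1) blocked at (2,2)]
  BR@(1,4): attacks (1,5) (1,3) (1,2) (1,1) (2,4) (3,4) (4,4) (5,4) (0,4) [ray(0,1) blocked at (1,5); ray(0,-1) blocked at (1,1); ray(-1,0) blocked at (0,4)]
  BK@(2,2): attacks (2,3) (2,1) (3,2) (1,2) (3,3) (3,1) (1,3) (1,1)
B attacks (5,0): no

Answer: no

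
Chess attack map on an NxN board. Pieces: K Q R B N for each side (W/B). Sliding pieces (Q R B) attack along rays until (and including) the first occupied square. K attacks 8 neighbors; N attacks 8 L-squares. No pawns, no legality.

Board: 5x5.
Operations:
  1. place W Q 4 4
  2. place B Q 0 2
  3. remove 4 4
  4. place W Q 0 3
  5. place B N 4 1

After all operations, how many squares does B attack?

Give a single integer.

Answer: 12

Derivation:
Op 1: place WQ@(4,4)
Op 2: place BQ@(0,2)
Op 3: remove (4,4)
Op 4: place WQ@(0,3)
Op 5: place BN@(4,1)
Per-piece attacks for B:
  BQ@(0,2): attacks (0,3) (0,1) (0,0) (1,2) (2,2) (3,2) (4,2) (1,3) (2,4) (1,1) (2,0) [ray(0,1) blocked at (0,3)]
  BN@(4,1): attacks (3,3) (2,2) (2,0)
Union (12 distinct): (0,0) (0,1) (0,3) (1,1) (1,2) (1,3) (2,0) (2,2) (2,4) (3,2) (3,3) (4,2)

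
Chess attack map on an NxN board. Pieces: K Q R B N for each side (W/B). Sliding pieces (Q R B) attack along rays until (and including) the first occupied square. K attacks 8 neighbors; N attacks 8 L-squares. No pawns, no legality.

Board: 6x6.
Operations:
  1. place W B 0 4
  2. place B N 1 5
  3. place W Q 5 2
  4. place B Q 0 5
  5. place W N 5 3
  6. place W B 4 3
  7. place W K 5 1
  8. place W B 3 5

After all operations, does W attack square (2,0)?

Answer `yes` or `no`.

Answer: no

Derivation:
Op 1: place WB@(0,4)
Op 2: place BN@(1,5)
Op 3: place WQ@(5,2)
Op 4: place BQ@(0,5)
Op 5: place WN@(5,3)
Op 6: place WB@(4,3)
Op 7: place WK@(5,1)
Op 8: place WB@(3,5)
Per-piece attacks for W:
  WB@(0,4): attacks (1,5) (1,3) (2,2) (3,1) (4,0) [ray(1,1) blocked at (1,5)]
  WB@(3,5): attacks (4,4) (5,3) (2,4) (1,3) (0,2) [ray(1,-1) blocked at (5,3)]
  WB@(4,3): attacks (5,4) (5,2) (3,4) (2,5) (3,2) (2,1) (1,0) [ray(1,-1) blocked at (5,2)]
  WK@(5,1): attacks (5,2) (5,0) (4,1) (4,2) (4,0)
  WQ@(5,2): attacks (5,3) (5,1) (4,2) (3,2) (2,2) (1,2) (0,2) (4,3) (4,1) (3,0) [ray(0,1) blocked at (5,3); ray(0,-1) blocked at (5,1); ray(-1,1) blocked at (4,3)]
  WN@(5,3): attacks (4,5) (3,4) (4,1) (3,2)
W attacks (2,0): no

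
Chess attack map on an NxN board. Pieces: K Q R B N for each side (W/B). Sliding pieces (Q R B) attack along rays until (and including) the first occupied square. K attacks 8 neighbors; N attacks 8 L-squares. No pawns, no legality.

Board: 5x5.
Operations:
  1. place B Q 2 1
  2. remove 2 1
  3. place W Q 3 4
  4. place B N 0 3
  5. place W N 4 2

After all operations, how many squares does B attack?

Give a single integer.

Op 1: place BQ@(2,1)
Op 2: remove (2,1)
Op 3: place WQ@(3,4)
Op 4: place BN@(0,3)
Op 5: place WN@(4,2)
Per-piece attacks for B:
  BN@(0,3): attacks (2,4) (1,1) (2,2)
Union (3 distinct): (1,1) (2,2) (2,4)

Answer: 3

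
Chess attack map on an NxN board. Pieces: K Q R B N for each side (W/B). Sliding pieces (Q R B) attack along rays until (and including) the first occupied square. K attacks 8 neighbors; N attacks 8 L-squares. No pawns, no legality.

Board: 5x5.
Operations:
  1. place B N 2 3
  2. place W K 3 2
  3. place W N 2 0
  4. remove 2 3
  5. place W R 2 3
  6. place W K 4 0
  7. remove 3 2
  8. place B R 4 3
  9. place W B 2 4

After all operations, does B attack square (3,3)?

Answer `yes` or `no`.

Answer: yes

Derivation:
Op 1: place BN@(2,3)
Op 2: place WK@(3,2)
Op 3: place WN@(2,0)
Op 4: remove (2,3)
Op 5: place WR@(2,3)
Op 6: place WK@(4,0)
Op 7: remove (3,2)
Op 8: place BR@(4,3)
Op 9: place WB@(2,4)
Per-piece attacks for B:
  BR@(4,3): attacks (4,4) (4,2) (4,1) (4,0) (3,3) (2,3) [ray(0,-1) blocked at (4,0); ray(-1,0) blocked at (2,3)]
B attacks (3,3): yes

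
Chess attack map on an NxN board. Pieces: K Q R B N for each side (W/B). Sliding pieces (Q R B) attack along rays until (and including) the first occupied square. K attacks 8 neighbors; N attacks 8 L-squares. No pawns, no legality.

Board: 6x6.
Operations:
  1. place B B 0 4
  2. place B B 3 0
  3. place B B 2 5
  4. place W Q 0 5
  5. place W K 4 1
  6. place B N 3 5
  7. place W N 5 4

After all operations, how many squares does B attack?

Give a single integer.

Answer: 15

Derivation:
Op 1: place BB@(0,4)
Op 2: place BB@(3,0)
Op 3: place BB@(2,5)
Op 4: place WQ@(0,5)
Op 5: place WK@(4,1)
Op 6: place BN@(3,5)
Op 7: place WN@(5,4)
Per-piece attacks for B:
  BB@(0,4): attacks (1,5) (1,3) (2,2) (3,1) (4,0)
  BB@(2,5): attacks (3,4) (4,3) (5,2) (1,4) (0,3)
  BB@(3,0): attacks (4,1) (2,1) (1,2) (0,3) [ray(1,1) blocked at (4,1)]
  BN@(3,5): attacks (4,3) (5,4) (2,3) (1,4)
Union (15 distinct): (0,3) (1,2) (1,3) (1,4) (1,5) (2,1) (2,2) (2,3) (3,1) (3,4) (4,0) (4,1) (4,3) (5,2) (5,4)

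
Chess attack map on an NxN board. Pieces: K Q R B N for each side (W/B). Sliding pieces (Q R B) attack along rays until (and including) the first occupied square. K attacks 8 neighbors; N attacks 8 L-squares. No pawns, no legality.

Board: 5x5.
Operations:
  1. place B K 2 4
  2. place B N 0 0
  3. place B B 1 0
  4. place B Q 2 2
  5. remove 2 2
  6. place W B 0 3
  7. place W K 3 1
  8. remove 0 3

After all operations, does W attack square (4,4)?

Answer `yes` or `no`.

Op 1: place BK@(2,4)
Op 2: place BN@(0,0)
Op 3: place BB@(1,0)
Op 4: place BQ@(2,2)
Op 5: remove (2,2)
Op 6: place WB@(0,3)
Op 7: place WK@(3,1)
Op 8: remove (0,3)
Per-piece attacks for W:
  WK@(3,1): attacks (3,2) (3,0) (4,1) (2,1) (4,2) (4,0) (2,2) (2,0)
W attacks (4,4): no

Answer: no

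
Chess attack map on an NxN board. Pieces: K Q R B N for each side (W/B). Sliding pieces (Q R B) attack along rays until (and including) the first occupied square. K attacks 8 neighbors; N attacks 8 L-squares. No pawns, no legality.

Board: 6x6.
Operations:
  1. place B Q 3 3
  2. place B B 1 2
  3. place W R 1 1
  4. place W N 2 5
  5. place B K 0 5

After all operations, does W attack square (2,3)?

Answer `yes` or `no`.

Op 1: place BQ@(3,3)
Op 2: place BB@(1,2)
Op 3: place WR@(1,1)
Op 4: place WN@(2,5)
Op 5: place BK@(0,5)
Per-piece attacks for W:
  WR@(1,1): attacks (1,2) (1,0) (2,1) (3,1) (4,1) (5,1) (0,1) [ray(0,1) blocked at (1,2)]
  WN@(2,5): attacks (3,3) (4,4) (1,3) (0,4)
W attacks (2,3): no

Answer: no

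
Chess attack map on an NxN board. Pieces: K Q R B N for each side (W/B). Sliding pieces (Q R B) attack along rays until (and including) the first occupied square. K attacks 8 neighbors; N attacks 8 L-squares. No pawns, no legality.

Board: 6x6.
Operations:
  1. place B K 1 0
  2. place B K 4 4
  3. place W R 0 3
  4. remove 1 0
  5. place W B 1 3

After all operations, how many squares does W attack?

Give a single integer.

Answer: 11

Derivation:
Op 1: place BK@(1,0)
Op 2: place BK@(4,4)
Op 3: place WR@(0,3)
Op 4: remove (1,0)
Op 5: place WB@(1,3)
Per-piece attacks for W:
  WR@(0,3): attacks (0,4) (0,5) (0,2) (0,1) (0,0) (1,3) [ray(1,0) blocked at (1,3)]
  WB@(1,3): attacks (2,4) (3,5) (2,2) (3,1) (4,0) (0,4) (0,2)
Union (11 distinct): (0,0) (0,1) (0,2) (0,4) (0,5) (1,3) (2,2) (2,4) (3,1) (3,5) (4,0)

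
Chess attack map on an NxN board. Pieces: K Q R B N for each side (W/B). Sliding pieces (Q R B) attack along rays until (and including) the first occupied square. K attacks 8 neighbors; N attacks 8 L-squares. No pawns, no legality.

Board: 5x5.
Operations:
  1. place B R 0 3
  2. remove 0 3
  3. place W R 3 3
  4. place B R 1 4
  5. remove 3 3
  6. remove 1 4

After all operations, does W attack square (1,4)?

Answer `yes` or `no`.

Answer: no

Derivation:
Op 1: place BR@(0,3)
Op 2: remove (0,3)
Op 3: place WR@(3,3)
Op 4: place BR@(1,4)
Op 5: remove (3,3)
Op 6: remove (1,4)
Per-piece attacks for W:
W attacks (1,4): no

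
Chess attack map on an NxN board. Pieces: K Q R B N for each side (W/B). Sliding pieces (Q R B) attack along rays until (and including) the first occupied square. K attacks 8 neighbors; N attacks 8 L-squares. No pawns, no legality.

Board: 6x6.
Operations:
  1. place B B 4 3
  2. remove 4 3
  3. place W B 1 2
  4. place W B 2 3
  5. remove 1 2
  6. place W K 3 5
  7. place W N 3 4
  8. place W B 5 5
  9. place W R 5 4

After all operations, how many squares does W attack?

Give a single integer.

Op 1: place BB@(4,3)
Op 2: remove (4,3)
Op 3: place WB@(1,2)
Op 4: place WB@(2,3)
Op 5: remove (1,2)
Op 6: place WK@(3,5)
Op 7: place WN@(3,4)
Op 8: place WB@(5,5)
Op 9: place WR@(5,4)
Per-piece attacks for W:
  WB@(2,3): attacks (3,4) (3,2) (4,1) (5,0) (1,4) (0,5) (1,2) (0,1) [ray(1,1) blocked at (3,4)]
  WN@(3,4): attacks (5,5) (1,5) (4,2) (5,3) (2,2) (1,3)
  WK@(3,5): attacks (3,4) (4,5) (2,5) (4,4) (2,4)
  WR@(5,4): attacks (5,5) (5,3) (5,2) (5,1) (5,0) (4,4) (3,4) [ray(0,1) blocked at (5,5); ray(-1,0) blocked at (3,4)]
  WB@(5,5): attacks (4,4) (3,3) (2,2) (1,1) (0,0)
Union (23 distinct): (0,0) (0,1) (0,5) (1,1) (1,2) (1,3) (1,4) (1,5) (2,2) (2,4) (2,5) (3,2) (3,3) (3,4) (4,1) (4,2) (4,4) (4,5) (5,0) (5,1) (5,2) (5,3) (5,5)

Answer: 23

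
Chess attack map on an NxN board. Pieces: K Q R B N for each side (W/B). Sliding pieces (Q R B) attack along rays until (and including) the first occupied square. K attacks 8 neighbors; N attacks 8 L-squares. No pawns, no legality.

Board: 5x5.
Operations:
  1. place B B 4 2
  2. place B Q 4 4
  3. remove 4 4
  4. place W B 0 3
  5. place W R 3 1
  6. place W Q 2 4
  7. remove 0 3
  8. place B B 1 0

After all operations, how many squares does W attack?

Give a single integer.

Answer: 17

Derivation:
Op 1: place BB@(4,2)
Op 2: place BQ@(4,4)
Op 3: remove (4,4)
Op 4: place WB@(0,3)
Op 5: place WR@(3,1)
Op 6: place WQ@(2,4)
Op 7: remove (0,3)
Op 8: place BB@(1,0)
Per-piece attacks for W:
  WQ@(2,4): attacks (2,3) (2,2) (2,1) (2,0) (3,4) (4,4) (1,4) (0,4) (3,3) (4,2) (1,3) (0,2) [ray(1,-1) blocked at (4,2)]
  WR@(3,1): attacks (3,2) (3,3) (3,4) (3,0) (4,1) (2,1) (1,1) (0,1)
Union (17 distinct): (0,1) (0,2) (0,4) (1,1) (1,3) (1,4) (2,0) (2,1) (2,2) (2,3) (3,0) (3,2) (3,3) (3,4) (4,1) (4,2) (4,4)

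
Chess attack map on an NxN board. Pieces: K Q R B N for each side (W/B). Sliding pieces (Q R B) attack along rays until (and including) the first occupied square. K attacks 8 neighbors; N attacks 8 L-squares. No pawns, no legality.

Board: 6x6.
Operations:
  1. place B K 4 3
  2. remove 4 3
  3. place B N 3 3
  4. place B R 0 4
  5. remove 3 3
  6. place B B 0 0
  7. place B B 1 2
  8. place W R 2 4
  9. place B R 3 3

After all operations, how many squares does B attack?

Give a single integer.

Answer: 21

Derivation:
Op 1: place BK@(4,3)
Op 2: remove (4,3)
Op 3: place BN@(3,3)
Op 4: place BR@(0,4)
Op 5: remove (3,3)
Op 6: place BB@(0,0)
Op 7: place BB@(1,2)
Op 8: place WR@(2,4)
Op 9: place BR@(3,3)
Per-piece attacks for B:
  BB@(0,0): attacks (1,1) (2,2) (3,3) [ray(1,1) blocked at (3,3)]
  BR@(0,4): attacks (0,5) (0,3) (0,2) (0,1) (0,0) (1,4) (2,4) [ray(0,-1) blocked at (0,0); ray(1,0) blocked at (2,4)]
  BB@(1,2): attacks (2,3) (3,4) (4,5) (2,1) (3,0) (0,3) (0,1)
  BR@(3,3): attacks (3,4) (3,5) (3,2) (3,1) (3,0) (4,3) (5,3) (2,3) (1,3) (0,3)
Union (21 distinct): (0,0) (0,1) (0,2) (0,3) (0,5) (1,1) (1,3) (1,4) (2,1) (2,2) (2,3) (2,4) (3,0) (3,1) (3,2) (3,3) (3,4) (3,5) (4,3) (4,5) (5,3)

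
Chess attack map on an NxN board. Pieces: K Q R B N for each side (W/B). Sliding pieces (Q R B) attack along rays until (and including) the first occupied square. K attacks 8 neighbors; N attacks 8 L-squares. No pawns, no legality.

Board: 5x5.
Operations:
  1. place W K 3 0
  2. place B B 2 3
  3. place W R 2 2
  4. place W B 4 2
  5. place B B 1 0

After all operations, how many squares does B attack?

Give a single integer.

Answer: 8

Derivation:
Op 1: place WK@(3,0)
Op 2: place BB@(2,3)
Op 3: place WR@(2,2)
Op 4: place WB@(4,2)
Op 5: place BB@(1,0)
Per-piece attacks for B:
  BB@(1,0): attacks (2,1) (3,2) (4,3) (0,1)
  BB@(2,3): attacks (3,4) (3,2) (4,1) (1,4) (1,2) (0,1)
Union (8 distinct): (0,1) (1,2) (1,4) (2,1) (3,2) (3,4) (4,1) (4,3)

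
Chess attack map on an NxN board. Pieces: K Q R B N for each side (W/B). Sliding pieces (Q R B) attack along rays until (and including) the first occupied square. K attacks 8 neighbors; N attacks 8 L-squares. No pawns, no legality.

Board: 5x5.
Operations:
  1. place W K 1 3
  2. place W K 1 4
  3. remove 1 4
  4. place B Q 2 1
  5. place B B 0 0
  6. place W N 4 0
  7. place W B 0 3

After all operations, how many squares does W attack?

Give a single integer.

Answer: 10

Derivation:
Op 1: place WK@(1,3)
Op 2: place WK@(1,4)
Op 3: remove (1,4)
Op 4: place BQ@(2,1)
Op 5: place BB@(0,0)
Op 6: place WN@(4,0)
Op 7: place WB@(0,3)
Per-piece attacks for W:
  WB@(0,3): attacks (1,4) (1,2) (2,1) [ray(1,-1) blocked at (2,1)]
  WK@(1,3): attacks (1,4) (1,2) (2,3) (0,3) (2,4) (2,2) (0,4) (0,2)
  WN@(4,0): attacks (3,2) (2,1)
Union (10 distinct): (0,2) (0,3) (0,4) (1,2) (1,4) (2,1) (2,2) (2,3) (2,4) (3,2)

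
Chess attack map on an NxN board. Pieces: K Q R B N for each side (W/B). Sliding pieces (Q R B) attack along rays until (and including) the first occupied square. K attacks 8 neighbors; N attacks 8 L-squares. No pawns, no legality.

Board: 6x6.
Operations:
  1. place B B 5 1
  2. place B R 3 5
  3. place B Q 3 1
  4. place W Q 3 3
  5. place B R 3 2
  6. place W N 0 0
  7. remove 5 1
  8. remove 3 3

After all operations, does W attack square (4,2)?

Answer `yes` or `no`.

Answer: no

Derivation:
Op 1: place BB@(5,1)
Op 2: place BR@(3,5)
Op 3: place BQ@(3,1)
Op 4: place WQ@(3,3)
Op 5: place BR@(3,2)
Op 6: place WN@(0,0)
Op 7: remove (5,1)
Op 8: remove (3,3)
Per-piece attacks for W:
  WN@(0,0): attacks (1,2) (2,1)
W attacks (4,2): no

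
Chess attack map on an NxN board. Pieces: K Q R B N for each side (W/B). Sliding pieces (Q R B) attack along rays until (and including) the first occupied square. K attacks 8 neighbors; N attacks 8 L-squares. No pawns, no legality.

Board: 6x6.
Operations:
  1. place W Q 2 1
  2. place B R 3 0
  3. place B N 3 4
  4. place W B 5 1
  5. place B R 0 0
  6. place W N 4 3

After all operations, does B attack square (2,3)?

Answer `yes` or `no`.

Answer: no

Derivation:
Op 1: place WQ@(2,1)
Op 2: place BR@(3,0)
Op 3: place BN@(3,4)
Op 4: place WB@(5,1)
Op 5: place BR@(0,0)
Op 6: place WN@(4,3)
Per-piece attacks for B:
  BR@(0,0): attacks (0,1) (0,2) (0,3) (0,4) (0,5) (1,0) (2,0) (3,0) [ray(1,0) blocked at (3,0)]
  BR@(3,0): attacks (3,1) (3,2) (3,3) (3,4) (4,0) (5,0) (2,0) (1,0) (0,0) [ray(0,1) blocked at (3,4); ray(-1,0) blocked at (0,0)]
  BN@(3,4): attacks (5,5) (1,5) (4,2) (5,3) (2,2) (1,3)
B attacks (2,3): no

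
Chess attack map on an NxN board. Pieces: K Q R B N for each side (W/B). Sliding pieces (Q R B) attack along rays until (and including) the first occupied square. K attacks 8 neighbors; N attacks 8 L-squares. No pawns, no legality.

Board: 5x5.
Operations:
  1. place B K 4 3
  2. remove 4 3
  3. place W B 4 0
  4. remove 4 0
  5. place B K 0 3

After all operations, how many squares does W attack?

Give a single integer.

Answer: 0

Derivation:
Op 1: place BK@(4,3)
Op 2: remove (4,3)
Op 3: place WB@(4,0)
Op 4: remove (4,0)
Op 5: place BK@(0,3)
Per-piece attacks for W:
Union (0 distinct): (none)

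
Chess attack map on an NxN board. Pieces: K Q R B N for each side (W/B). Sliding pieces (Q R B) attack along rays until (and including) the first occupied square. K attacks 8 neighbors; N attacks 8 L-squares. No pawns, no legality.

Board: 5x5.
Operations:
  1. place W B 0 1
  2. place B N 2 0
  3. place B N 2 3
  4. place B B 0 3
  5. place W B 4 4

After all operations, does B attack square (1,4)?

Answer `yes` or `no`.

Op 1: place WB@(0,1)
Op 2: place BN@(2,0)
Op 3: place BN@(2,3)
Op 4: place BB@(0,3)
Op 5: place WB@(4,4)
Per-piece attacks for B:
  BB@(0,3): attacks (1,4) (1,2) (2,1) (3,0)
  BN@(2,0): attacks (3,2) (4,1) (1,2) (0,1)
  BN@(2,3): attacks (4,4) (0,4) (3,1) (4,2) (1,1) (0,2)
B attacks (1,4): yes

Answer: yes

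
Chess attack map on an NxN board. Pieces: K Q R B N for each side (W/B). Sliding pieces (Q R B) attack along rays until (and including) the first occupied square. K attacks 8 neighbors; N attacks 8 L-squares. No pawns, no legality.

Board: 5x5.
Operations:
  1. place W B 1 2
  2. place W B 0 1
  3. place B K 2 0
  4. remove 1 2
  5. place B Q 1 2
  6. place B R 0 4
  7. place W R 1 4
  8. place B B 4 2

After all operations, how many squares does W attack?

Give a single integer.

Answer: 7

Derivation:
Op 1: place WB@(1,2)
Op 2: place WB@(0,1)
Op 3: place BK@(2,0)
Op 4: remove (1,2)
Op 5: place BQ@(1,2)
Op 6: place BR@(0,4)
Op 7: place WR@(1,4)
Op 8: place BB@(4,2)
Per-piece attacks for W:
  WB@(0,1): attacks (1,2) (1,0) [ray(1,1) blocked at (1,2)]
  WR@(1,4): attacks (1,3) (1,2) (2,4) (3,4) (4,4) (0,4) [ray(0,-1) blocked at (1,2); ray(-1,0) blocked at (0,4)]
Union (7 distinct): (0,4) (1,0) (1,2) (1,3) (2,4) (3,4) (4,4)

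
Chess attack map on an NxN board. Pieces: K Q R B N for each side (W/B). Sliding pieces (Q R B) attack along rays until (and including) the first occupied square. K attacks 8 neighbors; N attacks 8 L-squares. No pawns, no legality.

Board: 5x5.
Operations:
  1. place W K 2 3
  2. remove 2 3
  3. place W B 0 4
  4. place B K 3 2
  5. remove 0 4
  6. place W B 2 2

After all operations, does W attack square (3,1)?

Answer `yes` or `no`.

Answer: yes

Derivation:
Op 1: place WK@(2,3)
Op 2: remove (2,3)
Op 3: place WB@(0,4)
Op 4: place BK@(3,2)
Op 5: remove (0,4)
Op 6: place WB@(2,2)
Per-piece attacks for W:
  WB@(2,2): attacks (3,3) (4,4) (3,1) (4,0) (1,3) (0,4) (1,1) (0,0)
W attacks (3,1): yes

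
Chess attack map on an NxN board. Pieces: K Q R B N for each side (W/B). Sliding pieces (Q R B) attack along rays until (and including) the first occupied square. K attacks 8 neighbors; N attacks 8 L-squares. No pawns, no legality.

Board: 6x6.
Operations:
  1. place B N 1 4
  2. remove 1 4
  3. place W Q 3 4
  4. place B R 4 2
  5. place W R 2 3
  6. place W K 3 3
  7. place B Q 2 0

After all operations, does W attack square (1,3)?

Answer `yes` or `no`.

Op 1: place BN@(1,4)
Op 2: remove (1,4)
Op 3: place WQ@(3,4)
Op 4: place BR@(4,2)
Op 5: place WR@(2,3)
Op 6: place WK@(3,3)
Op 7: place BQ@(2,0)
Per-piece attacks for W:
  WR@(2,3): attacks (2,4) (2,5) (2,2) (2,1) (2,0) (3,3) (1,3) (0,3) [ray(0,-1) blocked at (2,0); ray(1,0) blocked at (3,3)]
  WK@(3,3): attacks (3,4) (3,2) (4,3) (2,3) (4,4) (4,2) (2,4) (2,2)
  WQ@(3,4): attacks (3,5) (3,3) (4,4) (5,4) (2,4) (1,4) (0,4) (4,5) (4,3) (5,2) (2,5) (2,3) [ray(0,-1) blocked at (3,3); ray(-1,-1) blocked at (2,3)]
W attacks (1,3): yes

Answer: yes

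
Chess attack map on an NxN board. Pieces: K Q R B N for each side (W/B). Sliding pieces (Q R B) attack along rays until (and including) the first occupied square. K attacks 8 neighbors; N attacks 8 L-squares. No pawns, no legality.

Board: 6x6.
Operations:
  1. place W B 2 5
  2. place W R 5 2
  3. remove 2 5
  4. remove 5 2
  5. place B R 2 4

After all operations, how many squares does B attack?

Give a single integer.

Op 1: place WB@(2,5)
Op 2: place WR@(5,2)
Op 3: remove (2,5)
Op 4: remove (5,2)
Op 5: place BR@(2,4)
Per-piece attacks for B:
  BR@(2,4): attacks (2,5) (2,3) (2,2) (2,1) (2,0) (3,4) (4,4) (5,4) (1,4) (0,4)
Union (10 distinct): (0,4) (1,4) (2,0) (2,1) (2,2) (2,3) (2,5) (3,4) (4,4) (5,4)

Answer: 10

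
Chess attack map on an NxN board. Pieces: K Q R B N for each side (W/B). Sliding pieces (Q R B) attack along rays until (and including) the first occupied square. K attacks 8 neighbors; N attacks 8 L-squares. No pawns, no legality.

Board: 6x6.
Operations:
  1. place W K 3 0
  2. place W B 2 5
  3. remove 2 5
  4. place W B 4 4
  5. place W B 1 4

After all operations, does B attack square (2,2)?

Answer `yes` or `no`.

Op 1: place WK@(3,0)
Op 2: place WB@(2,5)
Op 3: remove (2,5)
Op 4: place WB@(4,4)
Op 5: place WB@(1,4)
Per-piece attacks for B:
B attacks (2,2): no

Answer: no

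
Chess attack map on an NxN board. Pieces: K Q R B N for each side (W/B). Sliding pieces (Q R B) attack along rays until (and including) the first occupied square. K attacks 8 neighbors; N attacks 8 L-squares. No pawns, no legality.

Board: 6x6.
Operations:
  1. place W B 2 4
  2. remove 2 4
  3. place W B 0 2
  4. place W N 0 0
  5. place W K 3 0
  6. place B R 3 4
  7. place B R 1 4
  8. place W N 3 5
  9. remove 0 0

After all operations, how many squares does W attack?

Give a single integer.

Answer: 13

Derivation:
Op 1: place WB@(2,4)
Op 2: remove (2,4)
Op 3: place WB@(0,2)
Op 4: place WN@(0,0)
Op 5: place WK@(3,0)
Op 6: place BR@(3,4)
Op 7: place BR@(1,4)
Op 8: place WN@(3,5)
Op 9: remove (0,0)
Per-piece attacks for W:
  WB@(0,2): attacks (1,3) (2,4) (3,5) (1,1) (2,0) [ray(1,1) blocked at (3,5)]
  WK@(3,0): attacks (3,1) (4,0) (2,0) (4,1) (2,1)
  WN@(3,5): attacks (4,3) (5,4) (2,3) (1,4)
Union (13 distinct): (1,1) (1,3) (1,4) (2,0) (2,1) (2,3) (2,4) (3,1) (3,5) (4,0) (4,1) (4,3) (5,4)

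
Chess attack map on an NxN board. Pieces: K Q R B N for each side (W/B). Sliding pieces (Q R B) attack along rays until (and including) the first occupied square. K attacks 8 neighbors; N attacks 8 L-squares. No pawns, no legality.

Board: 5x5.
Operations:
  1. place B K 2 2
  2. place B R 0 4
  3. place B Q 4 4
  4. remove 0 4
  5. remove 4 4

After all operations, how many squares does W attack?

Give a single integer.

Op 1: place BK@(2,2)
Op 2: place BR@(0,4)
Op 3: place BQ@(4,4)
Op 4: remove (0,4)
Op 5: remove (4,4)
Per-piece attacks for W:
Union (0 distinct): (none)

Answer: 0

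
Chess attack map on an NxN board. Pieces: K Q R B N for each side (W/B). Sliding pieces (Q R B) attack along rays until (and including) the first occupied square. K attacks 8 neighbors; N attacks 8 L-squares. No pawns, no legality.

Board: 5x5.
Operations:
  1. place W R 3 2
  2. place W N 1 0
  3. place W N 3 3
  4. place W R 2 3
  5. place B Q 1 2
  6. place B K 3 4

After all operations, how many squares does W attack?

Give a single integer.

Answer: 14

Derivation:
Op 1: place WR@(3,2)
Op 2: place WN@(1,0)
Op 3: place WN@(3,3)
Op 4: place WR@(2,3)
Op 5: place BQ@(1,2)
Op 6: place BK@(3,4)
Per-piece attacks for W:
  WN@(1,0): attacks (2,2) (3,1) (0,2)
  WR@(2,3): attacks (2,4) (2,2) (2,1) (2,0) (3,3) (1,3) (0,3) [ray(1,0) blocked at (3,3)]
  WR@(3,2): attacks (3,3) (3,1) (3,0) (4,2) (2,2) (1,2) [ray(0,1) blocked at (3,3); ray(-1,0) blocked at (1,2)]
  WN@(3,3): attacks (1,4) (4,1) (2,1) (1,2)
Union (14 distinct): (0,2) (0,3) (1,2) (1,3) (1,4) (2,0) (2,1) (2,2) (2,4) (3,0) (3,1) (3,3) (4,1) (4,2)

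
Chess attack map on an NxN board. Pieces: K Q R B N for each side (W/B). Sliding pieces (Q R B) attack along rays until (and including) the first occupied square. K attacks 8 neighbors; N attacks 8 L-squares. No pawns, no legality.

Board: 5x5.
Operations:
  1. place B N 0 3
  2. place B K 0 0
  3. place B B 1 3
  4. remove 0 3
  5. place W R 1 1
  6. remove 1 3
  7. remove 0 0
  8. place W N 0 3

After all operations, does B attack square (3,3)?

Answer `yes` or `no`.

Op 1: place BN@(0,3)
Op 2: place BK@(0,0)
Op 3: place BB@(1,3)
Op 4: remove (0,3)
Op 5: place WR@(1,1)
Op 6: remove (1,3)
Op 7: remove (0,0)
Op 8: place WN@(0,3)
Per-piece attacks for B:
B attacks (3,3): no

Answer: no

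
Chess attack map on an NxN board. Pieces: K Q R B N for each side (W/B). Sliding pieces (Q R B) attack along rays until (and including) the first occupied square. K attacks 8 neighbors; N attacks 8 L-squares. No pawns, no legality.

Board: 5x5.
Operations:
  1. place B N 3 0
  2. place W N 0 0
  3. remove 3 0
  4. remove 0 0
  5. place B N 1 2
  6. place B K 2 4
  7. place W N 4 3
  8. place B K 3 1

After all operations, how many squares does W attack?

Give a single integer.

Answer: 3

Derivation:
Op 1: place BN@(3,0)
Op 2: place WN@(0,0)
Op 3: remove (3,0)
Op 4: remove (0,0)
Op 5: place BN@(1,2)
Op 6: place BK@(2,4)
Op 7: place WN@(4,3)
Op 8: place BK@(3,1)
Per-piece attacks for W:
  WN@(4,3): attacks (2,4) (3,1) (2,2)
Union (3 distinct): (2,2) (2,4) (3,1)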